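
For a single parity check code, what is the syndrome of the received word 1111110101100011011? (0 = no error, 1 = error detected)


Syndrome = XOR of all bits = 1 XOR 1 XOR 1 XOR 1 XOR 1 XOR 1 XOR 0 XOR 1 XOR 0 XOR 1 XOR 1 XOR 0 XOR 0 XOR 0 XOR 1 XOR 1 XOR 0 XOR 1 XOR 1 = 1

1


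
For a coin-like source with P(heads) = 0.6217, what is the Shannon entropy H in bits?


H = -p*log2(p) - (1-p)*log2(1-p). -0.6217*log2(0.6217) = 0.426306; -0.3783*log2(0.3783) = 0.530527. H = 0.426306 + 0.530527 = 0.9568

0.9568 bits


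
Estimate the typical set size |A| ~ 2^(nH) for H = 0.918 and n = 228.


log2|A_typical| = nH = 228 * 0.918 = 209.304, so |A_typical| ~ 2^209.304 = 1.016e+63

1.016e+63


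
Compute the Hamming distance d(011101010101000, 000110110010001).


Count differing positions: . ^ ^ . ^ ^ ^ . . ^ ^ ^ . . ^ = 9 differences

9


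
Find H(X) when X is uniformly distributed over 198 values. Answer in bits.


H = log2(n) = log2(198) = 7.6294

7.6294 bits


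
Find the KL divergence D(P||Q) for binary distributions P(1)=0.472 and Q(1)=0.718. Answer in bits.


KL = p*log2(p/q) + (1-p)*log2((1-p)/(1-q)) = 0.472*log2(0.472/0.718) + 0.528*log2(0.528/0.282) = 0.1921

0.1921 bits


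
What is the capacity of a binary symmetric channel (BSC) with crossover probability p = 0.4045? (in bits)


H(p) = -p*log2(p) - (1-p)*log2(1-p) = -0.4045*log2(0.4045) - 0.5955*log2(0.5955) = 0.528191 + 0.445331 = 0.9735. C = 1 - H(p) = 1 - 0.9735 = 0.0265

0.0265 bits


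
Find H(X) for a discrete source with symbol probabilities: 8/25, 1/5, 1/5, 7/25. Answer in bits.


H = -sum(p_i * log2(p_i)). Terms: -(8/25)*log2(8/25) = 0.526034; -(1/5)*log2(1/5) = 0.464386; -(1/5)*log2(1/5) = 0.464386; -(7/25)*log2(7/25) = 0.514220. H = 0.526034 + 0.464386 + 0.464386 + 0.514220 = 1.969

1.969 bits


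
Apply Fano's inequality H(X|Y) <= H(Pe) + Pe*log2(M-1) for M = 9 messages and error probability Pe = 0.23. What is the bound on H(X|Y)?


H(Pe) = -Pe*log2(Pe) - (1-Pe)*log2(1-Pe) = -0.23*log2(0.23) - 0.77*log2(0.77) = 0.487668 + 0.290344 = 0.778. Pe*log2(M-1) = 0.23*log2(8) = 0.690000. Bound = H(Pe) + Pe*log2(M-1) = 0.487668 + 0.290344 + 0.690000 = 1.468

1.468 bits


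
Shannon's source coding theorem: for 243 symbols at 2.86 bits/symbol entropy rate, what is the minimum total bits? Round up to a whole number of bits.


Minimum bits >= n * H = 243 * 2.86 = 694.98, rounded up to a whole number of bits = 695

695 bits


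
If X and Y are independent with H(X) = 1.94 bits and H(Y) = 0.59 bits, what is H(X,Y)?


For independent variables, H(X,Y) = H(X) + H(Y) = 1.94 + 0.59 = 2.53

2.53 bits


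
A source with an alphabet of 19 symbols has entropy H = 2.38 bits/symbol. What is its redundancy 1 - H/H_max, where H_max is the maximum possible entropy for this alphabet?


H_max = log2(K) = log2(19) = 4.2479 bits/symbol. Redundancy = 1 - H/H_max = 1 - 2.38/4.2479 = 1 - 0.5603 = 0.4397

0.4397


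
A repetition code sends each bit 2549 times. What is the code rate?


Rate = k/n = 1/2549

1/2549


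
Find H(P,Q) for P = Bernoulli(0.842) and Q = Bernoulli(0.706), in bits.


H(P,Q) = -p*log2(q) - (1-p)*log2(1-q). -0.842*log2(0.706) = 0.422903; -0.158*log2(0.294) = 0.279046. H(P,Q) = 0.422903 + 0.279046 = 0.7019

0.7019 bits


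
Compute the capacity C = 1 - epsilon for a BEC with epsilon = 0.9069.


C = 1 - epsilon = 1 - 0.9069 = 0.0931

0.0931 bits


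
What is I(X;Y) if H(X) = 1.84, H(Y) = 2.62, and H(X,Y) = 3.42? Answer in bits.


I(X;Y) = H(X) + H(Y) - H(X,Y) = 1.84 + 2.62 - 3.42 = 1.04

1.04 bits


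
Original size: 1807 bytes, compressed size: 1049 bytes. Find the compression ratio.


Ratio = original / compressed = 1807 / 1049 = 1.7226

1.7226


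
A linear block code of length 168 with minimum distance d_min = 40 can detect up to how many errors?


Detection capability = d_min - 1 = 40 - 1 = 39

39 errors


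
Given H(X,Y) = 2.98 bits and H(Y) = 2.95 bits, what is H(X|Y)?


H(X|Y) = H(X,Y) - H(Y) = 2.98 - 2.95 = 0.03

0.03 bits


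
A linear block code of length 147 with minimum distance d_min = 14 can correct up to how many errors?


Correction capability = floor((d-1)/2) = floor((14-1)/2) = 6

6 errors


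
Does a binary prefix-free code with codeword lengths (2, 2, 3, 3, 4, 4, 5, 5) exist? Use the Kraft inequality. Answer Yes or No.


Kraft sum = sum(2^(-l_i)) = 0.9375, need <= 1. Result: satisfied (a binary prefix-free code with these lengths exists)

Yes


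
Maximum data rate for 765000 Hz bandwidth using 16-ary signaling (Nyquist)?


Rate = 2 * B * log2(M) = 2 * 765000 * 4.0 = 6120000.0

6120000.0 bps


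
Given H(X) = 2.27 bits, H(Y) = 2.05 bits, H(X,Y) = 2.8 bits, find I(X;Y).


I(X;Y) = H(X) + H(Y) - H(X,Y) = 2.27 + 2.05 - 2.8 = 1.52

1.52 bits


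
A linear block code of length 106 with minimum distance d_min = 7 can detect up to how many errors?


Detection capability = d_min - 1 = 7 - 1 = 6

6 errors


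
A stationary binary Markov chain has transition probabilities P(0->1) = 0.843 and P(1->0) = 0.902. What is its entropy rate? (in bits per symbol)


Stationary distribution: pi_0 = p10/(p01+p10) = 0.5169, pi_1 = 0.4831. Entropy rate H' = pi_0*H(p01) + pi_1*H(p10) = 0.5169*0.6271 + 0.4831*0.4626 = 0.5476

0.5476 bits/symbol


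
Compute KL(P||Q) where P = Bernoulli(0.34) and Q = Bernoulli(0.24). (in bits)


KL = p*log2(p/q) + (1-p)*log2((1-p)/(1-q)) = 0.34*log2(0.34/0.24) + 0.66*log2(0.66/0.76) = 0.0365

0.0365 bits


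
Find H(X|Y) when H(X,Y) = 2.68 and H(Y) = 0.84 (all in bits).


H(X|Y) = H(X,Y) - H(Y) = 2.68 - 0.84 = 1.84

1.84 bits


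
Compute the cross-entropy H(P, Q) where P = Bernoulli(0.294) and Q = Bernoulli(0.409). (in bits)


H(P,Q) = -p*log2(q) - (1-p)*log2(1-q). -0.294*log2(0.409) = 0.379209; -0.706*log2(0.591) = 0.535692. H(P,Q) = 0.379209 + 0.535692 = 0.9149

0.9149 bits


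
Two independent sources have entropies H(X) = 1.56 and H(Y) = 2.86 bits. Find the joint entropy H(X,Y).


For independent variables, H(X,Y) = H(X) + H(Y) = 1.56 + 2.86 = 4.42

4.42 bits


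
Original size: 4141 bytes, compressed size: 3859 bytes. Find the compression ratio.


Ratio = original / compressed = 4141 / 3859 = 1.0731

1.0731


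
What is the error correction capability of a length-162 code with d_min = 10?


Correction capability = floor((d-1)/2) = floor((10-1)/2) = 4

4 errors


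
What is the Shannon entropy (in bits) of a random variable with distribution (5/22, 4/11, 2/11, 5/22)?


H = -sum(p_i * log2(p_i)). Terms: -(5/22)*log2(5/22) = 0.485796; -(4/11)*log2(4/11) = 0.530702; -(2/11)*log2(2/11) = 0.447169; -(5/22)*log2(5/22) = 0.485796. H = 0.485796 + 0.530702 + 0.447169 + 0.485796 = 1.9495

1.9495 bits


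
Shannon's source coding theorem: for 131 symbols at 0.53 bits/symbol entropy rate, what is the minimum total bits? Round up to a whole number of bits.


Minimum bits >= n * H = 131 * 0.53 = 69.43, rounded up to a whole number of bits = 70

70 bits


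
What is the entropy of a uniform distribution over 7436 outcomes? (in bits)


H = log2(n) = log2(7436) = 12.8603

12.8603 bits


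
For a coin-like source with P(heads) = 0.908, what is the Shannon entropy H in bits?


H = -p*log2(p) - (1-p)*log2(1-p). -0.908*log2(0.908) = 0.126426; -0.092*log2(0.092) = 0.316684. H = 0.126426 + 0.316684 = 0.4431

0.4431 bits


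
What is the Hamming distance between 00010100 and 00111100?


Count differing positions: . . ^ . ^ . . . = 2 differences

2


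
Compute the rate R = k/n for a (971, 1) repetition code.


Rate = k/n = 1/971

1/971


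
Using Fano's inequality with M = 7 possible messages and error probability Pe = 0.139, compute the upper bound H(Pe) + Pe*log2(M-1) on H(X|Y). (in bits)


H(Pe) = -Pe*log2(Pe) - (1-Pe)*log2(1-Pe) = -0.139*log2(0.139) - 0.861*log2(0.861) = 0.395711 + 0.185903 = 0.5816. Pe*log2(M-1) = 0.139*log2(6) = 0.359310. Bound = H(Pe) + Pe*log2(M-1) = 0.395711 + 0.185903 + 0.359310 = 0.9409

0.9409 bits


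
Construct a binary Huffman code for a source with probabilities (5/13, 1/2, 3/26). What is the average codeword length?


Huffman construction (repeatedly merge the two least-probable nodes; each merge adds 1 bit to every symbol beneath it): 3/26 + 5/13 = 1/2; 1/2 + 1/2 = 1. Resulting codeword lengths (in the order the probabilities were given): (2, 1, 2). L_avg = sum(p_i * l_i) = 5/13*2 + 1/2*1 + 3/26*2 = 3/2 = 1.5

1.5 bits


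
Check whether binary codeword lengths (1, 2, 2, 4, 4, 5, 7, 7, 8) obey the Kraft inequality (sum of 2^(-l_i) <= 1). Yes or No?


Kraft sum = sum(2^(-l_i)) = 1.1758, need <= 1. Result: violated (a binary prefix-free code with these lengths cannot exist)

No


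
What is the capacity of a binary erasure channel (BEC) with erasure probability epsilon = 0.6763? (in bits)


C = 1 - epsilon = 1 - 0.6763 = 0.3237

0.3237 bits


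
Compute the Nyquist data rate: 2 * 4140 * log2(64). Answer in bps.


Rate = 2 * B * log2(M) = 2 * 4140 * 6.0 = 49680.0

49680.0 bps


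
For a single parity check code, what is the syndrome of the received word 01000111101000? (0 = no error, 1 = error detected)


Syndrome = XOR of all bits = 0 XOR 1 XOR 0 XOR 0 XOR 0 XOR 1 XOR 1 XOR 1 XOR 1 XOR 0 XOR 1 XOR 0 XOR 0 XOR 0 = 0

0


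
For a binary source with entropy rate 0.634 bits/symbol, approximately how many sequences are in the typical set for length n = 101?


log2|A_typical| = nH = 101 * 0.634 = 64.034, so |A_typical| ~ 2^64.034 = 1.889e+19

1.889e+19


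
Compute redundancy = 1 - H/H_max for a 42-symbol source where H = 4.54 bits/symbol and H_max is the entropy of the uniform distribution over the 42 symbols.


H_max = log2(K) = log2(42) = 5.3923 bits/symbol. Redundancy = 1 - H/H_max = 1 - 4.54/5.3923 = 1 - 0.8419 = 0.1581

0.1581


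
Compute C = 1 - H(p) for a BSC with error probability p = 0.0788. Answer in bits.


H(p) = -p*log2(p) - (1-p)*log2(1-p) = -0.0788*log2(0.0788) - 0.9212*log2(0.9212) = 0.288854 + 0.109083 = 0.3979. C = 1 - H(p) = 1 - 0.3979 = 0.6021

0.6021 bits


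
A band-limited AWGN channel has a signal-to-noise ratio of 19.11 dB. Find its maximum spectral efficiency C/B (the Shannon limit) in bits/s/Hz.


SNR_linear = 10^(19.11/10) = 81.4704; C/B = log2(1 + SNR_linear) = log2(1 + 81.4704) = 6.3658

6.3658 bits/s/Hz


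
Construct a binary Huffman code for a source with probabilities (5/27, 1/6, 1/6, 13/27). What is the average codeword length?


Huffman construction (repeatedly merge the two least-probable nodes; each merge adds 1 bit to every symbol beneath it): 1/6 + 1/6 = 1/3; 5/27 + 1/3 = 14/27; 13/27 + 14/27 = 1. Resulting codeword lengths (in the order the probabilities were given): (2, 3, 3, 1). L_avg = sum(p_i * l_i) = 5/27*2 + 1/6*3 + 1/6*3 + 13/27*1 = 50/27 = 1.8519

1.8519 bits


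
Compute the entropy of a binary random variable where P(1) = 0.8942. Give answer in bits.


H = -p*log2(p) - (1-p)*log2(1-p). -0.8942*log2(0.8942) = 0.144262; -0.1058*log2(0.1058) = 0.342854. H = 0.144262 + 0.342854 = 0.4871

0.4871 bits


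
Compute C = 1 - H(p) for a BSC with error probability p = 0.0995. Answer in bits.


H(p) = -p*log2(p) - (1-p)*log2(1-p) = -0.0995*log2(0.0995) - 0.9005*log2(0.9005) = 0.331251 + 0.136157 = 0.4674. C = 1 - H(p) = 1 - 0.4674 = 0.5326

0.5326 bits


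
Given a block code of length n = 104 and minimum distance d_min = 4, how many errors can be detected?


Detection capability = d_min - 1 = 4 - 1 = 3

3 errors


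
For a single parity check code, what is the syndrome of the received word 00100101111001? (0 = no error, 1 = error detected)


Syndrome = XOR of all bits = 0 XOR 0 XOR 1 XOR 0 XOR 0 XOR 1 XOR 0 XOR 1 XOR 1 XOR 1 XOR 1 XOR 0 XOR 0 XOR 1 = 1

1


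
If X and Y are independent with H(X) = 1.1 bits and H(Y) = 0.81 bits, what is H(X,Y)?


For independent variables, H(X,Y) = H(X) + H(Y) = 1.1 + 0.81 = 1.91

1.91 bits


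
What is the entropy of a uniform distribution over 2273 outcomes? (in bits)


H = log2(n) = log2(2273) = 11.1504

11.1504 bits


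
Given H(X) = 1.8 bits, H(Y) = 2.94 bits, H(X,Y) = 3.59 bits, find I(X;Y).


I(X;Y) = H(X) + H(Y) - H(X,Y) = 1.8 + 2.94 - 3.59 = 1.15

1.15 bits


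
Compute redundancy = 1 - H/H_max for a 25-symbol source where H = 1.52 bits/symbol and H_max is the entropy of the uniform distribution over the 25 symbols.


H_max = log2(K) = log2(25) = 4.6439 bits/symbol. Redundancy = 1 - H/H_max = 1 - 1.52/4.6439 = 1 - 0.3273 = 0.6727

0.6727


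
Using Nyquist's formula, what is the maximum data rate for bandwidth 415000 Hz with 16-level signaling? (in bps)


Rate = 2 * B * log2(M) = 2 * 415000 * 4.0 = 3320000.0

3320000.0 bps


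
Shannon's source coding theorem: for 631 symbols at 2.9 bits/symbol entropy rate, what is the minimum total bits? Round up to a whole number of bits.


Minimum bits >= n * H = 631 * 2.9 = 1829.9, rounded up to a whole number of bits = 1830

1830 bits


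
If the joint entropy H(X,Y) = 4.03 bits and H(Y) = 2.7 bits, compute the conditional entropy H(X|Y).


H(X|Y) = H(X,Y) - H(Y) = 4.03 - 2.7 = 1.33

1.33 bits


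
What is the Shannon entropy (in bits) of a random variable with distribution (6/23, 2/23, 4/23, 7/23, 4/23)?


H = -sum(p_i * log2(p_i)). Terms: -(6/23)*log2(6/23) = 0.505722; -(2/23)*log2(2/23) = 0.306397; -(4/23)*log2(4/23) = 0.438880; -(7/23)*log2(7/23) = 0.522324; -(4/23)*log2(4/23) = 0.438880. H = 0.505722 + 0.306397 + 0.438880 + 0.522324 + 0.438880 = 2.2122

2.2122 bits


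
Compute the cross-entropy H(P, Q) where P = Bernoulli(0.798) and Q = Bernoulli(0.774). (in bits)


H(P,Q) = -p*log2(q) - (1-p)*log2(1-q). -0.798*log2(0.774) = 0.294936; -0.202*log2(0.226) = 0.433412. H(P,Q) = 0.294936 + 0.433412 = 0.7283

0.7283 bits


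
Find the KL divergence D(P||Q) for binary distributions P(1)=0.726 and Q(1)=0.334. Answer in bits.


KL = p*log2(p/q) + (1-p)*log2((1-p)/(1-q)) = 0.726*log2(0.726/0.334) + 0.274*log2(0.274/0.666) = 0.4621

0.4621 bits


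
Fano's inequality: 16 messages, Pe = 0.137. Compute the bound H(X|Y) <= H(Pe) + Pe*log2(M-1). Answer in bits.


H(Pe) = -Pe*log2(Pe) - (1-Pe)*log2(1-Pe) = -0.137*log2(0.137) - 0.863*log2(0.863) = 0.392882 + 0.183446 = 0.5763. Pe*log2(M-1) = 0.137*log2(15) = 0.535244. Bound = H(Pe) + Pe*log2(M-1) = 0.392882 + 0.183446 + 0.535244 = 1.1116

1.1116 bits


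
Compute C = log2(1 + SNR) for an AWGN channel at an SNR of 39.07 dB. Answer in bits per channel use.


SNR_linear = 10^(39.07/10) = 8072.3503; C = log2(1 + SNR_linear) = log2(1 + 8072.3503) = 12.979

12.979 bits/channel use


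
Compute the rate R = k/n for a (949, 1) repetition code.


Rate = k/n = 1/949

1/949


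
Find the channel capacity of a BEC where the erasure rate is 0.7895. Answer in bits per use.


C = 1 - epsilon = 1 - 0.7895 = 0.2105

0.2105 bits


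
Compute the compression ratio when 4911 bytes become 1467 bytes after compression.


Ratio = original / compressed = 4911 / 1467 = 3.3476

3.3476


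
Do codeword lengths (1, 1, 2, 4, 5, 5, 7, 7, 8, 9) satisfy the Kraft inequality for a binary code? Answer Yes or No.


Kraft sum = sum(2^(-l_i)) = 1.3965, need <= 1. Result: violated (a binary prefix-free code with these lengths cannot exist)

No


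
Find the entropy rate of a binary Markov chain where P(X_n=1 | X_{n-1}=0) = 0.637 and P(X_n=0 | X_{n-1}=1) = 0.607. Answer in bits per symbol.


Stationary distribution: pi_0 = p10/(p01+p10) = 0.4879, pi_1 = 0.5121. Entropy rate H' = pi_0*H(p01) + pi_1*H(p10) = 0.4879*0.9451 + 0.5121*0.9667 = 0.9562

0.9562 bits/symbol


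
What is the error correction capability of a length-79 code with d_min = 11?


Correction capability = floor((d-1)/2) = floor((11-1)/2) = 5

5 errors


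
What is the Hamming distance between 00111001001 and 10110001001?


Count differing positions: ^ . . . ^ . . . . . . = 2 differences

2


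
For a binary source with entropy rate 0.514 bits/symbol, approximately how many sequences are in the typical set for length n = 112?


log2|A_typical| = nH = 112 * 0.514 = 57.568, so |A_typical| ~ 2^57.568 = 2.136e+17

2.136e+17


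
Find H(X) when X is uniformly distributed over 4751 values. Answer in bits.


H = log2(n) = log2(4751) = 12.214

12.214 bits


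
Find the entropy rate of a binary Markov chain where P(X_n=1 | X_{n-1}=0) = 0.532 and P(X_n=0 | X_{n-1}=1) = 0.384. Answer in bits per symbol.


Stationary distribution: pi_0 = p10/(p01+p10) = 0.4192, pi_1 = 0.5808. Entropy rate H' = pi_0*H(p01) + pi_1*H(p10) = 0.4192*0.997 + 0.5808*0.9608 = 0.976

0.976 bits/symbol


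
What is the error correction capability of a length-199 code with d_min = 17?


Correction capability = floor((d-1)/2) = floor((17-1)/2) = 8

8 errors


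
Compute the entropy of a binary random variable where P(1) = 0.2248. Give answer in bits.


H = -p*log2(p) - (1-p)*log2(1-p). -0.2248*log2(0.2248) = 0.484059; -0.7752*log2(0.7752) = 0.284777. H = 0.484059 + 0.284777 = 0.7688

0.7688 bits


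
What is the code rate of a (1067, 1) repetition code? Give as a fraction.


Rate = k/n = 1/1067

1/1067


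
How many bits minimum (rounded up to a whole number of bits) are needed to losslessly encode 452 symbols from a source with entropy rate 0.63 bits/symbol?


Minimum bits >= n * H = 452 * 0.63 = 284.76, rounded up to a whole number of bits = 285

285 bits


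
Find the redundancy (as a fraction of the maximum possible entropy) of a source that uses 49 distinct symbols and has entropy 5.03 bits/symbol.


H_max = log2(K) = log2(49) = 5.6147 bits/symbol. Redundancy = 1 - H/H_max = 1 - 5.03/5.6147 = 1 - 0.8959 = 0.1041

0.1041


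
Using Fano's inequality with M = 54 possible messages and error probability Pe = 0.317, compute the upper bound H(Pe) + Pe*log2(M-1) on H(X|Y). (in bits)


H(Pe) = -Pe*log2(Pe) - (1-Pe)*log2(1-Pe) = -0.317*log2(0.317) - 0.683*log2(0.683) = 0.525410 + 0.375679 = 0.9011. Pe*log2(M-1) = 0.317*log2(53) = 1.815751. Bound = H(Pe) + Pe*log2(M-1) = 0.525410 + 0.375679 + 1.815751 = 2.7168

2.7168 bits


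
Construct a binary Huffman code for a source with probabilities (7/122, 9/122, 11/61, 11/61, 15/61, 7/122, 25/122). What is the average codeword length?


Huffman construction (repeatedly merge the two least-probable nodes; each merge adds 1 bit to every symbol beneath it): 7/122 + 7/122 = 7/61; 9/122 + 7/61 = 23/122; 11/61 + 11/61 = 22/61; 23/122 + 25/122 = 24/61; 15/61 + 22/61 = 37/61; 24/61 + 37/61 = 1. Resulting codeword lengths (in the order the probabilities were given): (4, 3, 3, 3, 2, 4, 2). L_avg = sum(p_i * l_i) = 7/122*4 + 9/122*3 + 11/61*3 + 11/61*3 + 15/61*2 + 7/122*4 + 25/122*2 = 325/122 = 2.6639

2.6639 bits


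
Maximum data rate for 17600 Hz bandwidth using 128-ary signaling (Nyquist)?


Rate = 2 * B * log2(M) = 2 * 17600 * 7.0 = 246400.0

246400.0 bps


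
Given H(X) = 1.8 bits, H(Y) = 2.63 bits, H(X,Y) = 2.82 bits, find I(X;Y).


I(X;Y) = H(X) + H(Y) - H(X,Y) = 1.8 + 2.63 - 2.82 = 1.61

1.61 bits


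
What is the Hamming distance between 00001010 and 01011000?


Count differing positions: . ^ . ^ . . ^ . = 3 differences

3


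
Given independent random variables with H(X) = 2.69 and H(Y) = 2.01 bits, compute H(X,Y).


For independent variables, H(X,Y) = H(X) + H(Y) = 2.69 + 2.01 = 4.7

4.7 bits


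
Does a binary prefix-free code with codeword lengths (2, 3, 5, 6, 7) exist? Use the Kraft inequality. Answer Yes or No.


Kraft sum = sum(2^(-l_i)) = 0.4297, need <= 1. Result: satisfied (a binary prefix-free code with these lengths exists)

Yes


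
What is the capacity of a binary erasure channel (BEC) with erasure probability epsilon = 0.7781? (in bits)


C = 1 - epsilon = 1 - 0.7781 = 0.2219

0.2219 bits


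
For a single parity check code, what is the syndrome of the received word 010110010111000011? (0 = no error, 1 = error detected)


Syndrome = XOR of all bits = 0 XOR 1 XOR 0 XOR 1 XOR 1 XOR 0 XOR 0 XOR 1 XOR 0 XOR 1 XOR 1 XOR 1 XOR 0 XOR 0 XOR 0 XOR 0 XOR 1 XOR 1 = 1

1


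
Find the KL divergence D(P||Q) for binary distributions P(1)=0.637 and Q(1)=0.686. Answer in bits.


KL = p*log2(p/q) + (1-p)*log2((1-p)/(1-q)) = 0.637*log2(0.637/0.686) + 0.363*log2(0.363/0.314) = 0.0078

0.0078 bits


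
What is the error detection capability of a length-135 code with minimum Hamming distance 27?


Detection capability = d_min - 1 = 27 - 1 = 26

26 errors


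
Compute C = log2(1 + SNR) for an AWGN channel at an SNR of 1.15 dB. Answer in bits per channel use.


SNR_linear = 10^(1.15/10) = 1.3032; C = log2(1 + SNR_linear) = log2(1 + 1.3032) = 1.2036

1.2036 bits/channel use


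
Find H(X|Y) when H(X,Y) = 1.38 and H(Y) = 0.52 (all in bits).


H(X|Y) = H(X,Y) - H(Y) = 1.38 - 0.52 = 0.86

0.86 bits


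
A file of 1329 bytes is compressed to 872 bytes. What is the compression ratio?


Ratio = original / compressed = 1329 / 872 = 1.5241

1.5241


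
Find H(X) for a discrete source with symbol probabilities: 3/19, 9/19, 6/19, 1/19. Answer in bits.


H = -sum(p_i * log2(p_i)). Terms: -(3/19)*log2(3/19) = 0.420468; -(9/19)*log2(9/19) = 0.510633; -(6/19)*log2(6/19) = 0.525147; -(1/19)*log2(1/19) = 0.223575. H = 0.420468 + 0.510633 + 0.525147 + 0.223575 = 1.6798

1.6798 bits


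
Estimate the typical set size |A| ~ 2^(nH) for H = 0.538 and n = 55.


log2|A_typical| = nH = 55 * 0.538 = 29.59, so |A_typical| ~ 2^29.59 = 8.081e+08

8.081e+08


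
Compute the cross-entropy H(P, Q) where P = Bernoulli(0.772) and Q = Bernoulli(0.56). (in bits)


H(P,Q) = -p*log2(q) - (1-p)*log2(1-q). -0.772*log2(0.56) = 0.645779; -0.228*log2(0.44) = 0.270049. H(P,Q) = 0.645779 + 0.270049 = 0.9158

0.9158 bits


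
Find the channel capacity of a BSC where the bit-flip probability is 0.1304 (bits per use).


H(p) = -p*log2(p) - (1-p)*log2(1-p) = -0.1304*log2(0.1304) - 0.8696*log2(0.8696) = 0.383244 + 0.175291 = 0.5585. C = 1 - H(p) = 1 - 0.5585 = 0.4415

0.4415 bits


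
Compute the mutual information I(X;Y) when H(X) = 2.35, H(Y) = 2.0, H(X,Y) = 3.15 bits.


I(X;Y) = H(X) + H(Y) - H(X,Y) = 2.35 + 2.0 - 3.15 = 1.2

1.2 bits


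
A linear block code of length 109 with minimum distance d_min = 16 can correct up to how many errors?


Correction capability = floor((d-1)/2) = floor((16-1)/2) = 7

7 errors


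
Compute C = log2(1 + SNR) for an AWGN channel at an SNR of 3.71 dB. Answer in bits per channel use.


SNR_linear = 10^(3.71/10) = 2.3496; C = log2(1 + SNR_linear) = log2(1 + 2.3496) = 1.744

1.744 bits/channel use


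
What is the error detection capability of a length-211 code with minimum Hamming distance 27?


Detection capability = d_min - 1 = 27 - 1 = 26

26 errors


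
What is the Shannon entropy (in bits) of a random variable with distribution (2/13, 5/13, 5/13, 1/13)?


H = -sum(p_i * log2(p_i)). Terms: -(2/13)*log2(2/13) = 0.415452; -(5/13)*log2(5/13) = 0.530197; -(5/13)*log2(5/13) = 0.530197; -(1/13)*log2(1/13) = 0.284649. H = 0.415452 + 0.530197 + 0.530197 + 0.284649 = 1.7605

1.7605 bits


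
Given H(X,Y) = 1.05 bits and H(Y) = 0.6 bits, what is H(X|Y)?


H(X|Y) = H(X,Y) - H(Y) = 1.05 - 0.6 = 0.45

0.45 bits


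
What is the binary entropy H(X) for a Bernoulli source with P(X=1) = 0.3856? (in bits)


H = -p*log2(p) - (1-p)*log2(1-p). -0.3856*log2(0.3856) = 0.530132; -0.6144*log2(0.6144) = 0.431770. H = 0.530132 + 0.431770 = 0.9619

0.9619 bits


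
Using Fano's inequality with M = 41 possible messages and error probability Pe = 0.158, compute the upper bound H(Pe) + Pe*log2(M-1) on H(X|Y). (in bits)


H(Pe) = -Pe*log2(Pe) - (1-Pe)*log2(1-Pe) = -0.158*log2(0.158) - 0.842*log2(0.842) = 0.420597 + 0.208907 = 0.6295. Pe*log2(M-1) = 0.158*log2(40) = 0.840865. Bound = H(Pe) + Pe*log2(M-1) = 0.420597 + 0.208907 + 0.840865 = 1.4704

1.4704 bits


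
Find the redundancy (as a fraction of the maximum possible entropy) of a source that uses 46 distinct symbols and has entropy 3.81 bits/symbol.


H_max = log2(K) = log2(46) = 5.5236 bits/symbol. Redundancy = 1 - H/H_max = 1 - 3.81/5.5236 = 1 - 0.6898 = 0.3102

0.3102


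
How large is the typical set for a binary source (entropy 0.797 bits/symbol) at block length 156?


log2|A_typical| = nH = 156 * 0.797 = 124.332, so |A_typical| ~ 2^124.332 = 2.677e+37

2.677e+37


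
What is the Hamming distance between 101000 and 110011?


Count differing positions: . ^ ^ . ^ ^ = 4 differences

4


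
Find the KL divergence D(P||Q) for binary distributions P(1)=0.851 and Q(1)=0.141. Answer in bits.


KL = p*log2(p/q) + (1-p)*log2((1-p)/(1-q)) = 0.851*log2(0.851/0.141) + 0.149*log2(0.149/0.859) = 1.8305

1.8305 bits


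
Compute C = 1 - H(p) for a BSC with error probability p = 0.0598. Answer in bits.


H(p) = -p*log2(p) - (1-p)*log2(1-p) = -0.0598*log2(0.0598) - 0.9402*log2(0.9402) = 0.243010 + 0.083641 = 0.3267. C = 1 - H(p) = 1 - 0.3267 = 0.6733

0.6733 bits


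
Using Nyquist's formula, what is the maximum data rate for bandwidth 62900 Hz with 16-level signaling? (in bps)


Rate = 2 * B * log2(M) = 2 * 62900 * 4.0 = 503200.0

503200.0 bps


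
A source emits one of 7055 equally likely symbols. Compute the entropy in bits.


H = log2(n) = log2(7055) = 12.7844

12.7844 bits


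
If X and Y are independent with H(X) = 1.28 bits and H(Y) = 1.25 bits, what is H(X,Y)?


For independent variables, H(X,Y) = H(X) + H(Y) = 1.28 + 1.25 = 2.53

2.53 bits


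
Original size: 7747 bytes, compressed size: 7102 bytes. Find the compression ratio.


Ratio = original / compressed = 7747 / 7102 = 1.0908

1.0908


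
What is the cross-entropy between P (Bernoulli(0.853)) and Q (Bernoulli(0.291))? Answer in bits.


H(P,Q) = -p*log2(q) - (1-p)*log2(1-q). -0.853*log2(0.291) = 1.519115; -0.147*log2(0.709) = 0.072933. H(P,Q) = 1.519115 + 0.072933 = 1.592

1.592 bits


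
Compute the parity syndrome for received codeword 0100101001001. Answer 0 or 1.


Syndrome = XOR of all bits = 0 XOR 1 XOR 0 XOR 0 XOR 1 XOR 0 XOR 1 XOR 0 XOR 0 XOR 1 XOR 0 XOR 0 XOR 1 = 1

1


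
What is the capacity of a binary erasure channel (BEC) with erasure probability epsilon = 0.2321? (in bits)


C = 1 - epsilon = 1 - 0.2321 = 0.7679

0.7679 bits


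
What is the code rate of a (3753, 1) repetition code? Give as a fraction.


Rate = k/n = 1/3753

1/3753


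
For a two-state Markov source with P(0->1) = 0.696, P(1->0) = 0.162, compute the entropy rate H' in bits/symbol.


Stationary distribution: pi_0 = p10/(p01+p10) = 0.1888, pi_1 = 0.8112. Entropy rate H' = pi_0*H(p01) + pi_1*H(p10) = 0.1888*0.8861 + 0.8112*0.6391 = 0.6857

0.6857 bits/symbol


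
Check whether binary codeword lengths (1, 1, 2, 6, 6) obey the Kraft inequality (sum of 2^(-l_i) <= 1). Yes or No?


Kraft sum = sum(2^(-l_i)) = 1.2812, need <= 1. Result: violated (a binary prefix-free code with these lengths cannot exist)

No


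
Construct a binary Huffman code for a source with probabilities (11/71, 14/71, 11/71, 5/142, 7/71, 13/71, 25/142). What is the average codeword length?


Huffman construction (repeatedly merge the two least-probable nodes; each merge adds 1 bit to every symbol beneath it): 5/142 + 7/71 = 19/142; 19/142 + 11/71 = 41/142; 11/71 + 25/142 = 47/142; 13/71 + 14/71 = 27/71; 41/142 + 47/142 = 44/71; 27/71 + 44/71 = 1. Resulting codeword lengths (in the order the probabilities were given): (3, 2, 3, 4, 4, 2, 3). L_avg = sum(p_i * l_i) = 11/71*3 + 14/71*2 + 11/71*3 + 5/142*4 + 7/71*4 + 13/71*2 + 25/142*3 = 391/142 = 2.7535

2.7535 bits


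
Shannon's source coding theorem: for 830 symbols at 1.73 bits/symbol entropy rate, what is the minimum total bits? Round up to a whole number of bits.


Minimum bits >= n * H = 830 * 1.73 = 1435.9, rounded up to a whole number of bits = 1436

1436 bits


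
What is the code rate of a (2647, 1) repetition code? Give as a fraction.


Rate = k/n = 1/2647

1/2647


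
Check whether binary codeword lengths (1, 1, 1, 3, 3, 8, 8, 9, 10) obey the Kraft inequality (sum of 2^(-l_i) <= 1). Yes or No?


Kraft sum = sum(2^(-l_i)) = 1.7607, need <= 1. Result: violated (a binary prefix-free code with these lengths cannot exist)

No


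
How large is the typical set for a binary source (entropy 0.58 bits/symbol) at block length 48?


log2|A_typical| = nH = 48 * 0.58 = 27.84, so |A_typical| ~ 2^27.84 = 2.403e+08

2.403e+08


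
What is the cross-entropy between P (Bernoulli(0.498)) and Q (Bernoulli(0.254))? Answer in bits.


H(P,Q) = -p*log2(q) - (1-p)*log2(1-q). -0.498*log2(0.254) = 0.984596; -0.502*log2(0.746) = 0.212222. H(P,Q) = 0.984596 + 0.212222 = 1.1968

1.1968 bits


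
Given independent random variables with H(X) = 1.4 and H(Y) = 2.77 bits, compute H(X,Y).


For independent variables, H(X,Y) = H(X) + H(Y) = 1.4 + 2.77 = 4.17

4.17 bits


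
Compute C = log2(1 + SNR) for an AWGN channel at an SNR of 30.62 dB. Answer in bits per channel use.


SNR_linear = 10^(30.62/10) = 1153.4533; C = log2(1 + SNR_linear) = log2(1 + 1153.4533) = 10.173

10.173 bits/channel use


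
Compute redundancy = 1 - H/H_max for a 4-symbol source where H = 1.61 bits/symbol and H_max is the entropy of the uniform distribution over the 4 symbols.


H_max = log2(K) = log2(4) = 2.0 bits/symbol. Redundancy = 1 - H/H_max = 1 - 1.61/2.0 = 1 - 0.805 = 0.195

0.195


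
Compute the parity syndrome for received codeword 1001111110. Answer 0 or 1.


Syndrome = XOR of all bits = 1 XOR 0 XOR 0 XOR 1 XOR 1 XOR 1 XOR 1 XOR 1 XOR 1 XOR 0 = 1

1


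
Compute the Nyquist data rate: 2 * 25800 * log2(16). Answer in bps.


Rate = 2 * B * log2(M) = 2 * 25800 * 4.0 = 206400.0

206400.0 bps


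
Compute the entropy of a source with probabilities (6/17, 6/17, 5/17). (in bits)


H = -sum(p_i * log2(p_i)). Terms: -(6/17)*log2(6/17) = 0.530294; -(6/17)*log2(6/17) = 0.530294; -(5/17)*log2(5/17) = 0.519275. H = 0.530294 + 0.530294 + 0.519275 = 1.5799

1.5799 bits


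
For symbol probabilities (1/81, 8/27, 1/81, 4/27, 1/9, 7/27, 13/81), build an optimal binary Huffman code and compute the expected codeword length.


Huffman construction (repeatedly merge the two least-probable nodes; each merge adds 1 bit to every symbol beneath it): 1/81 + 1/81 = 2/81; 2/81 + 1/9 = 11/81; 11/81 + 4/27 = 23/81; 13/81 + 7/27 = 34/81; 23/81 + 8/27 = 47/81; 34/81 + 47/81 = 1. Resulting codeword lengths (in the order the probabilities were given): (5, 2, 5, 3, 4, 2, 2). L_avg = sum(p_i * l_i) = 1/81*5 + 8/27*2 + 1/81*5 + 4/27*3 + 1/9*4 + 7/27*2 + 13/81*2 = 22/9 = 2.4444

2.4444 bits


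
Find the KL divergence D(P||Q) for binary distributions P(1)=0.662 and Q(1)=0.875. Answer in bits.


KL = p*log2(p/q) + (1-p)*log2((1-p)/(1-q)) = 0.662*log2(0.662/0.875) + 0.338*log2(0.338/0.125) = 0.2186

0.2186 bits


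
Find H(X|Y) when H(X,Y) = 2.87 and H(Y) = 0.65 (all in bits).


H(X|Y) = H(X,Y) - H(Y) = 2.87 - 0.65 = 2.22

2.22 bits


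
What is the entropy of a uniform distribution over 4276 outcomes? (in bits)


H = log2(n) = log2(4276) = 12.062

12.062 bits


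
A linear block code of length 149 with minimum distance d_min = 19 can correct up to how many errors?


Correction capability = floor((d-1)/2) = floor((19-1)/2) = 9

9 errors


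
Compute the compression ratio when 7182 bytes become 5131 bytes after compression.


Ratio = original / compressed = 7182 / 5131 = 1.3997

1.3997


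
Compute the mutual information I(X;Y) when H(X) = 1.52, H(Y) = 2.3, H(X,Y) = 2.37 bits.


I(X;Y) = H(X) + H(Y) - H(X,Y) = 1.52 + 2.3 - 2.37 = 1.45

1.45 bits


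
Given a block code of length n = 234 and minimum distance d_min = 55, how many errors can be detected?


Detection capability = d_min - 1 = 55 - 1 = 54

54 errors


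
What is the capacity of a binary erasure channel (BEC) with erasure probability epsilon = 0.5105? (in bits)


C = 1 - epsilon = 1 - 0.5105 = 0.4895

0.4895 bits


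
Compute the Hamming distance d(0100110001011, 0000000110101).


Count differing positions: . ^ . . ^ ^ . ^ ^ ^ ^ ^ . = 8 differences

8


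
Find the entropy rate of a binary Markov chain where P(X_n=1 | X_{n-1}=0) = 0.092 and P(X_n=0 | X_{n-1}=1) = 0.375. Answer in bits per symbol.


Stationary distribution: pi_0 = p10/(p01+p10) = 0.803, pi_1 = 0.197. Entropy rate H' = pi_0*H(p01) + pi_1*H(p10) = 0.803*0.4431 + 0.197*0.9544 = 0.5438

0.5438 bits/symbol


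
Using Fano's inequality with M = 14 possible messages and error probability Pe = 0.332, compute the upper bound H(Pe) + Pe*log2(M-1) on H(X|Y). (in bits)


H(Pe) = -Pe*log2(Pe) - (1-Pe)*log2(1-Pe) = -0.332*log2(0.332) - 0.668*log2(0.668) = 0.528127 + 0.388829 = 0.917. Pe*log2(M-1) = 0.332*log2(13) = 1.228546. Bound = H(Pe) + Pe*log2(M-1) = 0.528127 + 0.388829 + 1.228546 = 2.1455

2.1455 bits


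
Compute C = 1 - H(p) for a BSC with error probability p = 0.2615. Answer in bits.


H(p) = -p*log2(p) - (1-p)*log2(1-p) = -0.2615*log2(0.2615) - 0.7385*log2(0.7385) = 0.506033 + 0.322968 = 0.829. C = 1 - H(p) = 1 - 0.829 = 0.171

0.171 bits


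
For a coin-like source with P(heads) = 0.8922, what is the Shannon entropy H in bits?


H = -p*log2(p) - (1-p)*log2(1-p). -0.8922*log2(0.8922) = 0.146821; -0.1078*log2(0.1078) = 0.346423. H = 0.146821 + 0.346423 = 0.4932

0.4932 bits


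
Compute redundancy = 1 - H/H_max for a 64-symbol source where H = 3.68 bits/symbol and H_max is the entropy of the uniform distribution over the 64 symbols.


H_max = log2(K) = log2(64) = 6.0 bits/symbol. Redundancy = 1 - H/H_max = 1 - 3.68/6.0 = 1 - 0.6133 = 0.3867

0.3867


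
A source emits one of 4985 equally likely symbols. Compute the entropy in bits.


H = log2(n) = log2(4985) = 12.2834

12.2834 bits


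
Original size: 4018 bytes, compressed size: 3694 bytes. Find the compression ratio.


Ratio = original / compressed = 4018 / 3694 = 1.0877

1.0877


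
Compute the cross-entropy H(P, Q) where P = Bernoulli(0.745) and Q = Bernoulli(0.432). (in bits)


H(P,Q) = -p*log2(q) - (1-p)*log2(1-q). -0.745*log2(0.432) = 0.902118; -0.255*log2(0.568) = 0.208089. H(P,Q) = 0.902118 + 0.208089 = 1.1102

1.1102 bits


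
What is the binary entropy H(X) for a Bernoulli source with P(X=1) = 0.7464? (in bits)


H = -p*log2(p) - (1-p)*log2(1-p). -0.7464*log2(0.7464) = 0.314965; -0.2536*log2(0.2536) = 0.501969. H = 0.314965 + 0.501969 = 0.8169

0.8169 bits


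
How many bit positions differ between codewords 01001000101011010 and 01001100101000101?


Count differing positions: . . . . . ^ . . . . . . ^ ^ ^ ^ ^ = 6 differences

6


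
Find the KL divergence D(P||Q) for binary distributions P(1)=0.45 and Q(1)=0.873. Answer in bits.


KL = p*log2(p/q) + (1-p)*log2((1-p)/(1-q)) = 0.45*log2(0.45/0.873) + 0.55*log2(0.55/0.127) = 0.7328

0.7328 bits


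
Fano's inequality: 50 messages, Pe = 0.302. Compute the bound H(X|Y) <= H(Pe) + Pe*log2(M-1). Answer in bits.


H(Pe) = -Pe*log2(Pe) - (1-Pe)*log2(1-Pe) = -0.302*log2(0.302) - 0.698*log2(0.698) = 0.521669 + 0.362053 = 0.8837. Pe*log2(M-1) = 0.302*log2(49) = 1.695642. Bound = H(Pe) + Pe*log2(M-1) = 0.521669 + 0.362053 + 1.695642 = 2.5794

2.5794 bits


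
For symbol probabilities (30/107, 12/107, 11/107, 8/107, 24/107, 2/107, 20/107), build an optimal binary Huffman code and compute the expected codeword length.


Huffman construction (repeatedly merge the two least-probable nodes; each merge adds 1 bit to every symbol beneath it): 2/107 + 8/107 = 10/107; 10/107 + 11/107 = 21/107; 12/107 + 20/107 = 32/107; 21/107 + 24/107 = 45/107; 30/107 + 32/107 = 62/107; 45/107 + 62/107 = 1. Resulting codeword lengths (in the order the probabilities were given): (2, 3, 3, 4, 2, 4, 3). L_avg = sum(p_i * l_i) = 30/107*2 + 12/107*3 + 11/107*3 + 8/107*4 + 24/107*2 + 2/107*4 + 20/107*3 = 277/107 = 2.5888

2.5888 bits


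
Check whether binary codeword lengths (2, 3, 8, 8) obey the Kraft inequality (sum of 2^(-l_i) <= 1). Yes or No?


Kraft sum = sum(2^(-l_i)) = 0.3828, need <= 1. Result: satisfied (a binary prefix-free code with these lengths exists)

Yes


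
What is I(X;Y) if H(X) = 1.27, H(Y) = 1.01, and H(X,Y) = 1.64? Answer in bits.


I(X;Y) = H(X) + H(Y) - H(X,Y) = 1.27 + 1.01 - 1.64 = 0.64

0.64 bits


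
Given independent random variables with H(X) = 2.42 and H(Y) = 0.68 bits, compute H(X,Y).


For independent variables, H(X,Y) = H(X) + H(Y) = 2.42 + 0.68 = 3.1

3.1 bits


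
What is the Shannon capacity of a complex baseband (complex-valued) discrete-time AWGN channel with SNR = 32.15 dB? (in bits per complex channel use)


SNR_linear = 10^(32.15/10) = 1640.5898; C = log2(1 + SNR_linear) = log2(1 + 1640.5898) = 10.6809

10.6809 bits/channel use


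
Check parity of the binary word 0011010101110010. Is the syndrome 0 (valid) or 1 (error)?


Syndrome = XOR of all bits = 0 XOR 0 XOR 1 XOR 1 XOR 0 XOR 1 XOR 0 XOR 1 XOR 0 XOR 1 XOR 1 XOR 1 XOR 0 XOR 0 XOR 1 XOR 0 = 0

0


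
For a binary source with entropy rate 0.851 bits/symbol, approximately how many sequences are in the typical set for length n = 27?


log2|A_typical| = nH = 27 * 0.851 = 22.977, so |A_typical| ~ 2^22.977 = 8.256e+06

8.256e+06


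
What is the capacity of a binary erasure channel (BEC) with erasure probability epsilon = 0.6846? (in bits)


C = 1 - epsilon = 1 - 0.6846 = 0.3154

0.3154 bits


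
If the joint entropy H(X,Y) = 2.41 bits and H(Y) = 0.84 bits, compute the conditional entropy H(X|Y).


H(X|Y) = H(X,Y) - H(Y) = 2.41 - 0.84 = 1.57

1.57 bits


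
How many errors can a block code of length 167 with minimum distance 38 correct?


Correction capability = floor((d-1)/2) = floor((38-1)/2) = 18

18 errors


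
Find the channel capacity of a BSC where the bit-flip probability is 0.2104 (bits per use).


H(p) = -p*log2(p) - (1-p)*log2(1-p) = -0.2104*log2(0.2104) - 0.7896*log2(0.7896) = 0.473146 + 0.269101 = 0.7422. C = 1 - H(p) = 1 - 0.7422 = 0.2578

0.2578 bits


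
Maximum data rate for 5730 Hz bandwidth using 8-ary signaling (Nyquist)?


Rate = 2 * B * log2(M) = 2 * 5730 * 3.0 = 34380.0

34380.0 bps


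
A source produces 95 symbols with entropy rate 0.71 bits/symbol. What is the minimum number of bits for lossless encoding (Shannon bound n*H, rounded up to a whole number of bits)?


Minimum bits >= n * H = 95 * 0.71 = 67.45, rounded up to a whole number of bits = 68

68 bits


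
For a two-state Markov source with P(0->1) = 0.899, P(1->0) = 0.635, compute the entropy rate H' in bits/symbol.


Stationary distribution: pi_0 = p10/(p01+p10) = 0.414, pi_1 = 0.586. Entropy rate H' = pi_0*H(p01) + pi_1*H(p10) = 0.414*0.4722 + 0.586*0.9468 = 0.7503

0.7503 bits/symbol


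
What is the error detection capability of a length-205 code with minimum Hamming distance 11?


Detection capability = d_min - 1 = 11 - 1 = 10

10 errors


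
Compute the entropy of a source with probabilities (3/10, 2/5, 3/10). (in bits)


H = -sum(p_i * log2(p_i)). Terms: -(3/10)*log2(3/10) = 0.521090; -(2/5)*log2(2/5) = 0.528771; -(3/10)*log2(3/10) = 0.521090. H = 0.521090 + 0.528771 + 0.521090 = 1.571

1.571 bits


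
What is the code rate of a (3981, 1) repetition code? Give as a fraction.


Rate = k/n = 1/3981

1/3981


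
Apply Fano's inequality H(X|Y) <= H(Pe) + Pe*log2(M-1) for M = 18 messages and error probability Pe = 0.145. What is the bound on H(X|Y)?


H(Pe) = -Pe*log2(Pe) - (1-Pe)*log2(1-Pe) = -0.145*log2(0.145) - 0.855*log2(0.855) = 0.403952 + 0.193233 = 0.5972. Pe*log2(M-1) = 0.145*log2(17) = 0.592682. Bound = H(Pe) + Pe*log2(M-1) = 0.403952 + 0.193233 + 0.592682 = 1.1899

1.1899 bits
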